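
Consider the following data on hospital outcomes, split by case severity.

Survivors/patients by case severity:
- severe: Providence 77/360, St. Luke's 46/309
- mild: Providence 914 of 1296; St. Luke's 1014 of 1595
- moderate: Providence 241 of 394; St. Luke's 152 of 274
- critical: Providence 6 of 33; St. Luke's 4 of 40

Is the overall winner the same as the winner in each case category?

Severe: Providence 77/360 = 21.4%, St. Luke's 46/309 = 14.9% → Providence
Mild: Providence 914/1296 = 70.5%, St. Luke's 1014/1595 = 63.6% → Providence
Moderate: Providence 241/394 = 61.2%, St. Luke's 152/274 = 55.5% → Providence
Critical: Providence 6/33 = 18.2%, St. Luke's 4/40 = 10.0% → Providence
Overall: Providence 1238/2083 = 59.4%, St. Luke's 1216/2218 = 54.8% → Providence
Providence wins overall and in every case group — no reversal.

Yes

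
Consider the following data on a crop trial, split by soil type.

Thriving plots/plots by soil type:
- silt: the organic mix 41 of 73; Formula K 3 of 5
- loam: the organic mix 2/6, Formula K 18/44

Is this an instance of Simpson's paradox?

Yes

Silt: the organic mix 41/73 = 56.2%, Formula K 3/5 = 60.0% → Formula K
Loam: the organic mix 2/6 = 33.3%, Formula K 18/44 = 40.9% → Formula K
Overall: the organic mix 43/79 = 54.4%, Formula K 21/49 = 42.9% → the organic mix
Formula K wins each soil group but the organic mix wins overall — the comparison reverses. Formula K's plots skew toward loam, which has a lower base rate.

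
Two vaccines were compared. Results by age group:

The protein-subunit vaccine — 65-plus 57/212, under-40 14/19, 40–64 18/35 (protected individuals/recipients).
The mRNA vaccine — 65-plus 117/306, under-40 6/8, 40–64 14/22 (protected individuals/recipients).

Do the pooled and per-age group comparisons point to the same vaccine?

Yes

65-plus: the protein-subunit vaccine 57/212 = 26.9%, the mRNA vaccine 117/306 = 38.2% → the mRNA vaccine
Under-40: the protein-subunit vaccine 14/19 = 73.7%, the mRNA vaccine 6/8 = 75.0% → the mRNA vaccine
40–64: the protein-subunit vaccine 18/35 = 51.4%, the mRNA vaccine 14/22 = 63.6% → the mRNA vaccine
Overall: the protein-subunit vaccine 89/266 = 33.5%, the mRNA vaccine 137/336 = 40.8% → the mRNA vaccine
The mRNA vaccine wins overall and in every age group — no reversal.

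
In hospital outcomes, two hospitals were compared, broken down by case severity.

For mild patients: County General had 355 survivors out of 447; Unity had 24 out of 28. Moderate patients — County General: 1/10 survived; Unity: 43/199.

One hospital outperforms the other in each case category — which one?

Unity

Mild: County General 355/447 = 79.4%, Unity 24/28 = 85.7% → Unity
Moderate: County General 1/10 = 10.0%, Unity 43/199 = 21.6% → Unity
Unity has the higher rate in both groups.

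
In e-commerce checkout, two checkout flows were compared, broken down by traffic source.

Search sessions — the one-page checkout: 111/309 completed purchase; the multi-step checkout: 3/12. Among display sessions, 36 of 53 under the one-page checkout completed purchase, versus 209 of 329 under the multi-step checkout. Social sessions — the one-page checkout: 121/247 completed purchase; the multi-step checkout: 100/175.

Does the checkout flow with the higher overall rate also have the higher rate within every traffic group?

No

Search: the one-page checkout 111/309 = 35.9%, the multi-step checkout 3/12 = 25.0% → the one-page checkout
Display: the one-page checkout 36/53 = 67.9%, the multi-step checkout 209/329 = 63.5% → the one-page checkout
Social: the one-page checkout 121/247 = 49.0%, the multi-step checkout 100/175 = 57.1% → the multi-step checkout
Overall: the one-page checkout 268/609 = 44.0%, the multi-step checkout 312/516 = 60.5% → the multi-step checkout
Neither sweeps: the one-page checkout wins 2 of 3 groups, the multi-step checkout wins 1. The multi-step checkout wins overall but not every group — no Simpson reversal.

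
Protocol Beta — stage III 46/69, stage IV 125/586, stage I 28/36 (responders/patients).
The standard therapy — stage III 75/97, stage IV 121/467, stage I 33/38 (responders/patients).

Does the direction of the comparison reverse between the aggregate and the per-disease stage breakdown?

No

Stage III: Protocol Beta 46/69 = 66.7%, the standard therapy 75/97 = 77.3% → the standard therapy
Stage IV: Protocol Beta 125/586 = 21.3%, the standard therapy 121/467 = 25.9% → the standard therapy
Stage I: Protocol Beta 28/36 = 77.8%, the standard therapy 33/38 = 86.8% → the standard therapy
Overall: Protocol Beta 199/691 = 28.8%, the standard therapy 229/602 = 38.0% → the standard therapy
The standard therapy wins overall and in every disease group — no reversal.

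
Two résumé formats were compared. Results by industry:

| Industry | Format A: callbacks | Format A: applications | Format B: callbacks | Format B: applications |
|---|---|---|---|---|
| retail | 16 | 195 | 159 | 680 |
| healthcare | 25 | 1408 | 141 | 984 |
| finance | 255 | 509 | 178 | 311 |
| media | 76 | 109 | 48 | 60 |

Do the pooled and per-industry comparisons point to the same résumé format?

Yes

Retail: Format A 16/195 = 8.2%, Format B 159/680 = 23.4% → Format B
Healthcare: Format A 25/1408 = 1.8%, Format B 141/984 = 14.3% → Format B
Finance: Format A 255/509 = 50.1%, Format B 178/311 = 57.2% → Format B
Media: Format A 76/109 = 69.7%, Format B 48/60 = 80.0% → Format B
Overall: Format A 372/2221 = 16.7%, Format B 526/2035 = 25.8% → Format B
Format B wins overall and in every industry group — no reversal.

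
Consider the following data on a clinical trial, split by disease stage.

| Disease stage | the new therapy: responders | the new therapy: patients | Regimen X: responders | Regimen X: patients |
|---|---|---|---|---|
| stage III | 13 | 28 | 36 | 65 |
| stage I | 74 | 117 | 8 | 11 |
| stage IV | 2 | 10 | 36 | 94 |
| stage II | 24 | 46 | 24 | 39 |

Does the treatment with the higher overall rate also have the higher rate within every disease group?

Stage III: the new therapy 13/28 = 46.4%, Regimen X 36/65 = 55.4% → Regimen X
Stage I: the new therapy 74/117 = 63.2%, Regimen X 8/11 = 72.7% → Regimen X
Stage IV: the new therapy 2/10 = 20.0%, Regimen X 36/94 = 38.3% → Regimen X
Stage II: the new therapy 24/46 = 52.2%, Regimen X 24/39 = 61.5% → Regimen X
Overall: the new therapy 113/201 = 56.2%, Regimen X 104/209 = 49.8% → the new therapy
Regimen X wins each disease group but the new therapy wins overall — the comparison reverses. Regimen X's patients skew toward stage IV, which has a lower base rate.

No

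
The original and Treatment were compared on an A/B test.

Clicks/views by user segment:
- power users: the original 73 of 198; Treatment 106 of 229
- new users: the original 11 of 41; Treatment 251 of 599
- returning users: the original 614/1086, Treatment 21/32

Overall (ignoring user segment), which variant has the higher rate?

the original

Power users: the original 73/198 = 36.9%, Treatment 106/229 = 46.3% → Treatment
New users: the original 11/41 = 26.8%, Treatment 251/599 = 41.9% → Treatment
Returning users: the original 614/1086 = 56.5%, Treatment 21/32 = 65.6% → Treatment
Overall: the original 698/1325 = 52.7%, Treatment 378/860 = 44.0% → the original
(Treatment wins every user group but the original wins overall — Treatment's views skew toward the low-rate new users group.)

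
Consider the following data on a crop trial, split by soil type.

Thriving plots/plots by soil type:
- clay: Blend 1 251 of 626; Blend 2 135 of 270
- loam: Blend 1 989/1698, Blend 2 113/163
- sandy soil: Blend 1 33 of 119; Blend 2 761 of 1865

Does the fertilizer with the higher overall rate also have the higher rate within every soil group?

Clay: Blend 1 251/626 = 40.1%, Blend 2 135/270 = 50.0% → Blend 2
Loam: Blend 1 989/1698 = 58.2%, Blend 2 113/163 = 69.3% → Blend 2
Sandy soil: Blend 1 33/119 = 27.7%, Blend 2 761/1865 = 40.8% → Blend 2
Overall: Blend 1 1273/2443 = 52.1%, Blend 2 1009/2298 = 43.9% → Blend 1
Blend 2 wins each soil group but Blend 1 wins overall — the comparison reverses. Blend 2's plots skew toward sandy soil, which has a lower base rate.

No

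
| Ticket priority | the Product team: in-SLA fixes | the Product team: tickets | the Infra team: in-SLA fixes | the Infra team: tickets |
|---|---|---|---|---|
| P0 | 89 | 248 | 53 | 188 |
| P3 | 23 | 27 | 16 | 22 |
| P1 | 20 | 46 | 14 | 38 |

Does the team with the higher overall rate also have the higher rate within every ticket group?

P0: the Product team 89/248 = 35.9%, the Infra team 53/188 = 28.2% → the Product team
P3: the Product team 23/27 = 85.2%, the Infra team 16/22 = 72.7% → the Product team
P1: the Product team 20/46 = 43.5%, the Infra team 14/38 = 36.8% → the Product team
Overall: the Product team 132/321 = 41.1%, the Infra team 83/248 = 33.5% → the Product team
The Product team wins overall and in every ticket group — no reversal.

Yes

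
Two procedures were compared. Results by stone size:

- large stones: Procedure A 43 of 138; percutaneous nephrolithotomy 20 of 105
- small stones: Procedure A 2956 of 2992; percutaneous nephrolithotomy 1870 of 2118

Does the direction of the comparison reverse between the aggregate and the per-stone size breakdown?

Large stones: Procedure A 43/138 = 31.2%, percutaneous nephrolithotomy 20/105 = 19.0% → Procedure A
Small stones: Procedure A 2956/2992 = 98.8%, percutaneous nephrolithotomy 1870/2118 = 88.3% → Procedure A
Overall: Procedure A 2999/3130 = 95.8%, percutaneous nephrolithotomy 1890/2223 = 85.0% → Procedure A
Procedure A wins overall and in every stone group — no reversal.

No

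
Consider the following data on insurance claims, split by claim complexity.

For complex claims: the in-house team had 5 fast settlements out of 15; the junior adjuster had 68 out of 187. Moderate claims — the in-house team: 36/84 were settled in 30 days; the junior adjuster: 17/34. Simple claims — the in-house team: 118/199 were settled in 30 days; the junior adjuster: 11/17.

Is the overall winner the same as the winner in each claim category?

No

Complex: the in-house team 5/15 = 33.3%, the junior adjuster 68/187 = 36.4% → the junior adjuster
Moderate: the in-house team 36/84 = 42.9%, the junior adjuster 17/34 = 50.0% → the junior adjuster
Simple: the in-house team 118/199 = 59.3%, the junior adjuster 11/17 = 64.7% → the junior adjuster
Overall: the in-house team 159/298 = 53.4%, the junior adjuster 96/238 = 40.3% → the in-house team
The junior adjuster wins each claim group but the in-house team wins overall — the comparison reverses. The junior adjuster's claims skew toward complex, which has a lower base rate.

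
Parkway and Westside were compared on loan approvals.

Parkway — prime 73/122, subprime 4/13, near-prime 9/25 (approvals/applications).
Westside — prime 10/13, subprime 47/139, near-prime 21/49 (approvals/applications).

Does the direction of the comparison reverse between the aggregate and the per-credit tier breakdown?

Prime: Parkway 73/122 = 59.8%, Westside 10/13 = 76.9% → Westside
Subprime: Parkway 4/13 = 30.8%, Westside 47/139 = 33.8% → Westside
Near-prime: Parkway 9/25 = 36.0%, Westside 21/49 = 42.9% → Westside
Overall: Parkway 86/160 = 53.8%, Westside 78/201 = 38.8% → Parkway
Westside wins each credit group but Parkway wins overall — the comparison reverses. Westside's applications skew toward subprime, which has a lower base rate.

Yes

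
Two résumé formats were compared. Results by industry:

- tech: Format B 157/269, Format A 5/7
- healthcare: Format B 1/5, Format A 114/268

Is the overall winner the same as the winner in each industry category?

Tech: Format B 157/269 = 58.4%, Format A 5/7 = 71.4% → Format A
Healthcare: Format B 1/5 = 20.0%, Format A 114/268 = 42.5% → Format A
Overall: Format B 158/274 = 57.7%, Format A 119/275 = 43.3% → Format B
Format A wins each industry group but Format B wins overall — the comparison reverses. Format A's applications skew toward healthcare, which has a lower base rate.

No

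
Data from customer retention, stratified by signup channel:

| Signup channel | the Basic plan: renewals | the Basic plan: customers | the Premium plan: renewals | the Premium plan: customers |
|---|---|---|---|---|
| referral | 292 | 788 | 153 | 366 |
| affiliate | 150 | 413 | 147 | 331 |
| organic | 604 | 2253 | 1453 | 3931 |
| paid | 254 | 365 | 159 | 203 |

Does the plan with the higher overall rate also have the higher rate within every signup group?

Yes

Referral: the Basic plan 292/788 = 37.1%, the Premium plan 153/366 = 41.8% → the Premium plan
Affiliate: the Basic plan 150/413 = 36.3%, the Premium plan 147/331 = 44.4% → the Premium plan
Organic: the Basic plan 604/2253 = 26.8%, the Premium plan 1453/3931 = 37.0% → the Premium plan
Paid: the Basic plan 254/365 = 69.6%, the Premium plan 159/203 = 78.3% → the Premium plan
Overall: the Basic plan 1300/3819 = 34.0%, the Premium plan 1912/4831 = 39.6% → the Premium plan
The Premium plan wins overall and in every signup group — no reversal.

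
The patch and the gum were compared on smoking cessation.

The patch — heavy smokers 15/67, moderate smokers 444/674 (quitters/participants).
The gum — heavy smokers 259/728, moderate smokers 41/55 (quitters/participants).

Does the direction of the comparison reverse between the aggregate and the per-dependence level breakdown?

Heavy smokers: the patch 15/67 = 22.4%, the gum 259/728 = 35.6% → the gum
Moderate smokers: the patch 444/674 = 65.9%, the gum 41/55 = 74.5% → the gum
Overall: the patch 459/741 = 61.9%, the gum 300/783 = 38.3% → the patch
The gum wins each dependence group but the patch wins overall — the comparison reverses. The gum's participants skew toward heavy smokers, which has a lower base rate.

Yes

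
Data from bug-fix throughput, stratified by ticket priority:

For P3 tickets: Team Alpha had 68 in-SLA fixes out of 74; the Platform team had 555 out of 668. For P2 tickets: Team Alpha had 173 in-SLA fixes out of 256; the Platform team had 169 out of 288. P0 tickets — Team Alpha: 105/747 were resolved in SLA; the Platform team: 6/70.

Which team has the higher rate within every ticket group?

P3: Team Alpha 68/74 = 91.9%, the Platform team 555/668 = 83.1% → Team Alpha
P2: Team Alpha 173/256 = 67.6%, the Platform team 169/288 = 58.7% → Team Alpha
P0: Team Alpha 105/747 = 14.1%, the Platform team 6/70 = 8.6% → Team Alpha
Team Alpha has the higher rate in all 3 groups.

Team Alpha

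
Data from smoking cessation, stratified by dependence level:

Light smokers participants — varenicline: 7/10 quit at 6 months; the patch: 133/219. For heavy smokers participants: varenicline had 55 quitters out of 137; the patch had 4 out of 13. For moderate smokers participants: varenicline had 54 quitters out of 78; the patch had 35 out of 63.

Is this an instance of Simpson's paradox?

Light smokers: varenicline 7/10 = 70.0%, the patch 133/219 = 60.7% → varenicline
Heavy smokers: varenicline 55/137 = 40.1%, the patch 4/13 = 30.8% → varenicline
Moderate smokers: varenicline 54/78 = 69.2%, the patch 35/63 = 55.6% → varenicline
Overall: varenicline 116/225 = 51.6%, the patch 172/295 = 58.3% → the patch
Varenicline wins each dependence group but the patch wins overall — the comparison reverses. Varenicline's participants skew toward heavy smokers, which has a lower base rate.

Yes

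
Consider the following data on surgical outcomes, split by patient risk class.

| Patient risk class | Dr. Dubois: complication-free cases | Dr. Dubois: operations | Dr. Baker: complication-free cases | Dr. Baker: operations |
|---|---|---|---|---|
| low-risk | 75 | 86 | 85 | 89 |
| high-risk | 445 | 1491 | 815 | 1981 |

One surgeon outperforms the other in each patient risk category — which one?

Low-risk: Dr. Dubois 75/86 = 87.2%, Dr. Baker 85/89 = 95.5% → Dr. Baker
High-risk: Dr. Dubois 445/1491 = 29.8%, Dr. Baker 815/1981 = 41.1% → Dr. Baker
Dr. Baker has the higher rate in both groups.

Dr. Baker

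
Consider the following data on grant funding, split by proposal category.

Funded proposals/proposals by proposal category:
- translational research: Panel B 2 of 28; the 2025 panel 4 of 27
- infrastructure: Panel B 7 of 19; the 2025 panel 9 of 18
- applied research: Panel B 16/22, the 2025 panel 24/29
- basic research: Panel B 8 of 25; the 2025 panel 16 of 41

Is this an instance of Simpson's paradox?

Translational research: Panel B 2/28 = 7.1%, the 2025 panel 4/27 = 14.8% → the 2025 panel
Infrastructure: Panel B 7/19 = 36.8%, the 2025 panel 9/18 = 50.0% → the 2025 panel
Applied research: Panel B 16/22 = 72.7%, the 2025 panel 24/29 = 82.8% → the 2025 panel
Basic research: Panel B 8/25 = 32.0%, the 2025 panel 16/41 = 39.0% → the 2025 panel
Overall: Panel B 33/94 = 35.1%, the 2025 panel 53/115 = 46.1% → the 2025 panel
The 2025 panel wins overall and in every proposal group — no reversal.

No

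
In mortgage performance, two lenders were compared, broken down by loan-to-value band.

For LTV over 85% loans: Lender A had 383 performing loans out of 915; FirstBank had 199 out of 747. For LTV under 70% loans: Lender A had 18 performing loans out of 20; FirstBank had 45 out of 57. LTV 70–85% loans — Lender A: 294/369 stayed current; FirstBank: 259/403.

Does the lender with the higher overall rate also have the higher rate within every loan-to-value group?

Yes

LTV over 85%: Lender A 383/915 = 41.9%, FirstBank 199/747 = 26.6% → Lender A
LTV under 70%: Lender A 18/20 = 90.0%, FirstBank 45/57 = 78.9% → Lender A
LTV 70–85%: Lender A 294/369 = 79.7%, FirstBank 259/403 = 64.3% → Lender A
Overall: Lender A 695/1304 = 53.3%, FirstBank 503/1207 = 41.7% → Lender A
Lender A wins overall and in every loan-to-value group — no reversal.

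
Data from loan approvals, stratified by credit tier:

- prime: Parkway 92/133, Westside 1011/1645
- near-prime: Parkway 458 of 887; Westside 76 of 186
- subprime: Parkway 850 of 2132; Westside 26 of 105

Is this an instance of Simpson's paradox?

Yes

Prime: Parkway 92/133 = 69.2%, Westside 1011/1645 = 61.5% → Parkway
Near-prime: Parkway 458/887 = 51.6%, Westside 76/186 = 40.9% → Parkway
Subprime: Parkway 850/2132 = 39.9%, Westside 26/105 = 24.8% → Parkway
Overall: Parkway 1400/3152 = 44.4%, Westside 1113/1936 = 57.5% → Westside
Parkway wins each credit group but Westside wins overall — the comparison reverses. Parkway's applications skew toward subprime, which has a lower base rate.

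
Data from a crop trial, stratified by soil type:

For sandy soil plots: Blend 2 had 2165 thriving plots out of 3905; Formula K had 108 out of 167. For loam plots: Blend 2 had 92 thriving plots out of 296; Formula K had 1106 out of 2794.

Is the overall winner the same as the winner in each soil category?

No

Sandy soil: Blend 2 2165/3905 = 55.4%, Formula K 108/167 = 64.7% → Formula K
Loam: Blend 2 92/296 = 31.1%, Formula K 1106/2794 = 39.6% → Formula K
Overall: Blend 2 2257/4201 = 53.7%, Formula K 1214/2961 = 41.0% → Blend 2
Formula K wins each soil group but Blend 2 wins overall — the comparison reverses. Formula K's plots skew toward loam, which has a lower base rate.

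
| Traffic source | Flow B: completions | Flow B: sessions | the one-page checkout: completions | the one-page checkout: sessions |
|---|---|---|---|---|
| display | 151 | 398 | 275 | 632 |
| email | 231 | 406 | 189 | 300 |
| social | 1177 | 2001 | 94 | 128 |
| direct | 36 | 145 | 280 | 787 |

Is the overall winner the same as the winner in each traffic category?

Display: Flow B 151/398 = 37.9%, the one-page checkout 275/632 = 43.5% → the one-page checkout
Email: Flow B 231/406 = 56.9%, the one-page checkout 189/300 = 63.0% → the one-page checkout
Social: Flow B 1177/2001 = 58.8%, the one-page checkout 94/128 = 73.4% → the one-page checkout
Direct: Flow B 36/145 = 24.8%, the one-page checkout 280/787 = 35.6% → the one-page checkout
Overall: Flow B 1595/2950 = 54.1%, the one-page checkout 838/1847 = 45.4% → Flow B
The one-page checkout wins each traffic group but Flow B wins overall — the comparison reverses. The one-page checkout's sessions skew toward direct, which has a lower base rate.

No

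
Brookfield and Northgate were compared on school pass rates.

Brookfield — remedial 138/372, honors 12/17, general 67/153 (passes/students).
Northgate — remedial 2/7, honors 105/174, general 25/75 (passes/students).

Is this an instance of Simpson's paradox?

Remedial: Brookfield 138/372 = 37.1%, Northgate 2/7 = 28.6% → Brookfield
Honors: Brookfield 12/17 = 70.6%, Northgate 105/174 = 60.3% → Brookfield
General: Brookfield 67/153 = 43.8%, Northgate 25/75 = 33.3% → Brookfield
Overall: Brookfield 217/542 = 40.0%, Northgate 132/256 = 51.6% → Northgate
Brookfield wins each student group but Northgate wins overall — the comparison reverses. Brookfield's students skew toward remedial, which has a lower base rate.

Yes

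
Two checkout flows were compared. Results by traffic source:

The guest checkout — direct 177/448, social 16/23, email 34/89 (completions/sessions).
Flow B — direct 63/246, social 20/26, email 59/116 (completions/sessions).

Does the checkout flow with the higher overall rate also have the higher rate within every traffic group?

Direct: the guest checkout 177/448 = 39.5%, Flow B 63/246 = 25.6% → the guest checkout
Social: the guest checkout 16/23 = 69.6%, Flow B 20/26 = 76.9% → Flow B
Email: the guest checkout 34/89 = 38.2%, Flow B 59/116 = 50.9% → Flow B
Overall: the guest checkout 227/560 = 40.5%, Flow B 142/388 = 36.6% → the guest checkout
Neither sweeps: the guest checkout wins 1 of 3 groups, Flow B wins 2. The guest checkout wins overall but not every group — no Simpson reversal.

No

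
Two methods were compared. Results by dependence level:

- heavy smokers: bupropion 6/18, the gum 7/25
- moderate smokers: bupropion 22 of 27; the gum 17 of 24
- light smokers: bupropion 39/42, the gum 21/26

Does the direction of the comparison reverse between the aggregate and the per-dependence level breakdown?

No

Heavy smokers: bupropion 6/18 = 33.3%, the gum 7/25 = 28.0% → bupropion
Moderate smokers: bupropion 22/27 = 81.5%, the gum 17/24 = 70.8% → bupropion
Light smokers: bupropion 39/42 = 92.9%, the gum 21/26 = 80.8% → bupropion
Overall: bupropion 67/87 = 77.0%, the gum 45/75 = 60.0% → bupropion
Bupropion wins overall and in every dependence group — no reversal.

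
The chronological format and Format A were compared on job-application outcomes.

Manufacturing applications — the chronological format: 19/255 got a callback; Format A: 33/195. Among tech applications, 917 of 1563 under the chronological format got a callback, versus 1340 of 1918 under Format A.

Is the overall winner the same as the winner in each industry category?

Manufacturing: the chronological format 19/255 = 7.5%, Format A 33/195 = 16.9% → Format A
Tech: the chronological format 917/1563 = 58.7%, Format A 1340/1918 = 69.9% → Format A
Overall: the chronological format 936/1818 = 51.5%, Format A 1373/2113 = 65.0% → Format A
Format A wins overall and in every industry group — no reversal.

Yes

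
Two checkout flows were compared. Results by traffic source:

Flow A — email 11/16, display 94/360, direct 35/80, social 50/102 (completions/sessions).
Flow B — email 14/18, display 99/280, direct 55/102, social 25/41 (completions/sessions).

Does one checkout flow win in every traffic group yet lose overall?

Email: Flow A 11/16 = 68.8%, Flow B 14/18 = 77.8% → Flow B
Display: Flow A 94/360 = 26.1%, Flow B 99/280 = 35.4% → Flow B
Direct: Flow A 35/80 = 43.8%, Flow B 55/102 = 53.9% → Flow B
Social: Flow A 50/102 = 49.0%, Flow B 25/41 = 61.0% → Flow B
Overall: Flow A 190/558 = 34.1%, Flow B 193/441 = 43.8% → Flow B
Flow B wins overall and in every traffic group — no reversal.

No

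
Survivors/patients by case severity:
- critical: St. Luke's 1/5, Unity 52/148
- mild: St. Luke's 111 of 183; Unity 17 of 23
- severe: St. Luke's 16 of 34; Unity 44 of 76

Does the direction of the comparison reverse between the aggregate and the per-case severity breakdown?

Critical: St. Luke's 1/5 = 20.0%, Unity 52/148 = 35.1% → Unity
Mild: St. Luke's 111/183 = 60.7%, Unity 17/23 = 73.9% → Unity
Severe: St. Luke's 16/34 = 47.1%, Unity 44/76 = 57.9% → Unity
Overall: St. Luke's 128/222 = 57.7%, Unity 113/247 = 45.7% → St. Luke's
Unity wins each case group but St. Luke's wins overall — the comparison reverses. Unity's patients skew toward critical, which has a lower base rate.

Yes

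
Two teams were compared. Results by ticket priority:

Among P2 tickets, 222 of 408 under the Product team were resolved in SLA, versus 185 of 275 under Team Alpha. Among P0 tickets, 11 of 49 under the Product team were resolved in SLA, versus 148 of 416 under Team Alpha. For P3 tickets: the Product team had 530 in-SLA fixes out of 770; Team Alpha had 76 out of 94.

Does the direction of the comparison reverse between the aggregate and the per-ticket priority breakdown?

Yes

P2: the Product team 222/408 = 54.4%, Team Alpha 185/275 = 67.3% → Team Alpha
P0: the Product team 11/49 = 22.4%, Team Alpha 148/416 = 35.6% → Team Alpha
P3: the Product team 530/770 = 68.8%, Team Alpha 76/94 = 80.9% → Team Alpha
Overall: the Product team 763/1227 = 62.2%, Team Alpha 409/785 = 52.1% → the Product team
Team Alpha wins each ticket group but the Product team wins overall — the comparison reverses. Team Alpha's tickets skew toward P0, which has a lower base rate.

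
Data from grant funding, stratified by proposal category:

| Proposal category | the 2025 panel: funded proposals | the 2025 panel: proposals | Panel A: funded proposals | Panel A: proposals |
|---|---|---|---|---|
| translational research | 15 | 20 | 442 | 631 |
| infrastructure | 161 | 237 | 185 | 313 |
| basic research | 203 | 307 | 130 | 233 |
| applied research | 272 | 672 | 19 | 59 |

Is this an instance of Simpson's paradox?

Translational research: the 2025 panel 15/20 = 75.0%, Panel A 442/631 = 70.0% → the 2025 panel
Infrastructure: the 2025 panel 161/237 = 67.9%, Panel A 185/313 = 59.1% → the 2025 panel
Basic research: the 2025 panel 203/307 = 66.1%, Panel A 130/233 = 55.8% → the 2025 panel
Applied research: the 2025 panel 272/672 = 40.5%, Panel A 19/59 = 32.2% → the 2025 panel
Overall: the 2025 panel 651/1236 = 52.7%, Panel A 776/1236 = 62.8% → Panel A
The 2025 panel wins each proposal group but Panel A wins overall — the comparison reverses. The 2025 panel's proposals skew toward applied research, which has a lower base rate.

Yes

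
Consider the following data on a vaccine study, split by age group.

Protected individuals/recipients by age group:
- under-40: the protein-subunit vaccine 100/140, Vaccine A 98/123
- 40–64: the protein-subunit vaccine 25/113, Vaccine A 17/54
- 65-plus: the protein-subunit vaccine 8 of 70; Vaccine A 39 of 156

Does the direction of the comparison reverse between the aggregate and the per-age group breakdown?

No

Under-40: the protein-subunit vaccine 100/140 = 71.4%, Vaccine A 98/123 = 79.7% → Vaccine A
40–64: the protein-subunit vaccine 25/113 = 22.1%, Vaccine A 17/54 = 31.5% → Vaccine A
65-plus: the protein-subunit vaccine 8/70 = 11.4%, Vaccine A 39/156 = 25.0% → Vaccine A
Overall: the protein-subunit vaccine 133/323 = 41.2%, Vaccine A 154/333 = 46.2% → Vaccine A
Vaccine A wins overall and in every age group — no reversal.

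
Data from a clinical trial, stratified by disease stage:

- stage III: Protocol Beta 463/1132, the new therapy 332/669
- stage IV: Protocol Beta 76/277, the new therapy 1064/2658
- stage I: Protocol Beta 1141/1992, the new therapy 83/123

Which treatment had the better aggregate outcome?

Stage III: Protocol Beta 463/1132 = 40.9%, the new therapy 332/669 = 49.6% → the new therapy
Stage IV: Protocol Beta 76/277 = 27.4%, the new therapy 1064/2658 = 40.0% → the new therapy
Stage I: Protocol Beta 1141/1992 = 57.3%, the new therapy 83/123 = 67.5% → the new therapy
Overall: Protocol Beta 1680/3401 = 49.4%, the new therapy 1479/3450 = 42.9% → Protocol Beta
(The new therapy wins every disease group but Protocol Beta wins overall — the new therapy's patients skew toward the low-rate stage IV group.)

Protocol Beta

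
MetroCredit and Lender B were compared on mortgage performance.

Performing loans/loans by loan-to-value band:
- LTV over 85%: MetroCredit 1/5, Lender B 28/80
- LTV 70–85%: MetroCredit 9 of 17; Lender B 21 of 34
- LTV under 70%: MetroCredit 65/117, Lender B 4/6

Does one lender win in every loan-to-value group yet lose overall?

LTV over 85%: MetroCredit 1/5 = 20.0%, Lender B 28/80 = 35.0% → Lender B
LTV 70–85%: MetroCredit 9/17 = 52.9%, Lender B 21/34 = 61.8% → Lender B
LTV under 70%: MetroCredit 65/117 = 55.6%, Lender B 4/6 = 66.7% → Lender B
Overall: MetroCredit 75/139 = 54.0%, Lender B 53/120 = 44.2% → MetroCredit
Lender B wins each loan-to-value group but MetroCredit wins overall — the comparison reverses. Lender B's loans skew toward LTV over 85%, which has a lower base rate.

Yes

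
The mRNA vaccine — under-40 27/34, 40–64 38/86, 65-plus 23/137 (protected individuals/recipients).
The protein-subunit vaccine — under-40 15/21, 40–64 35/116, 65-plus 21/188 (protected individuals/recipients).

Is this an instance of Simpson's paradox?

No

Under-40: the mRNA vaccine 27/34 = 79.4%, the protein-subunit vaccine 15/21 = 71.4% → the mRNA vaccine
40–64: the mRNA vaccine 38/86 = 44.2%, the protein-subunit vaccine 35/116 = 30.2% → the mRNA vaccine
65-plus: the mRNA vaccine 23/137 = 16.8%, the protein-subunit vaccine 21/188 = 11.2% → the mRNA vaccine
Overall: the mRNA vaccine 88/257 = 34.2%, the protein-subunit vaccine 71/325 = 21.8% → the mRNA vaccine
The mRNA vaccine wins overall and in every age group — no reversal.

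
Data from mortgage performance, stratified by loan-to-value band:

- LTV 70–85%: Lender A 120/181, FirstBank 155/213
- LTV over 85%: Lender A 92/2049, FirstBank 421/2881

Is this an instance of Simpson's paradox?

No

LTV 70–85%: Lender A 120/181 = 66.3%, FirstBank 155/213 = 72.8% → FirstBank
LTV over 85%: Lender A 92/2049 = 4.5%, FirstBank 421/2881 = 14.6% → FirstBank
Overall: Lender A 212/2230 = 9.5%, FirstBank 576/3094 = 18.6% → FirstBank
FirstBank wins overall and in every loan-to-value group — no reversal.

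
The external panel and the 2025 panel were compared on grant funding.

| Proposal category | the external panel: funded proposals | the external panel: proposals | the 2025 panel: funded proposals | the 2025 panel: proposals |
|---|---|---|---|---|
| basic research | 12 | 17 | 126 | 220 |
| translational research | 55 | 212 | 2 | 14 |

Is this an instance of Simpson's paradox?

Basic research: the external panel 12/17 = 70.6%, the 2025 panel 126/220 = 57.3% → the external panel
Translational research: the external panel 55/212 = 25.9%, the 2025 panel 2/14 = 14.3% → the external panel
Overall: the external panel 67/229 = 29.3%, the 2025 panel 128/234 = 54.7% → the 2025 panel
The external panel wins each proposal group but the 2025 panel wins overall — the comparison reverses. The external panel's proposals skew toward translational research, which has a lower base rate.

Yes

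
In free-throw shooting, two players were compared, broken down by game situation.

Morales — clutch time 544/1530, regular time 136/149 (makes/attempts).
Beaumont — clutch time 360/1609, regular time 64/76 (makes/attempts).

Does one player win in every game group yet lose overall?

No

Clutch time: Morales 544/1530 = 35.6%, Beaumont 360/1609 = 22.4% → Morales
Regular time: Morales 136/149 = 91.3%, Beaumont 64/76 = 84.2% → Morales
Overall: Morales 680/1679 = 40.5%, Beaumont 424/1685 = 25.2% → Morales
Morales wins overall and in every game group — no reversal.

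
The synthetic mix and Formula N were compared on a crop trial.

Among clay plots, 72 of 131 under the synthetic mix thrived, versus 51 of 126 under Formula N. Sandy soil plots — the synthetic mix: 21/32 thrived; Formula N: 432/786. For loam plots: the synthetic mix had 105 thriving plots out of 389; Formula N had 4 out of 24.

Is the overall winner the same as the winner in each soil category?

No

Clay: the synthetic mix 72/131 = 55.0%, Formula N 51/126 = 40.5% → the synthetic mix
Sandy soil: the synthetic mix 21/32 = 65.6%, Formula N 432/786 = 55.0% → the synthetic mix
Loam: the synthetic mix 105/389 = 27.0%, Formula N 4/24 = 16.7% → the synthetic mix
Overall: the synthetic mix 198/552 = 35.9%, Formula N 487/936 = 52.0% → Formula N
The synthetic mix wins each soil group but Formula N wins overall — the comparison reverses. The synthetic mix's plots skew toward loam, which has a lower base rate.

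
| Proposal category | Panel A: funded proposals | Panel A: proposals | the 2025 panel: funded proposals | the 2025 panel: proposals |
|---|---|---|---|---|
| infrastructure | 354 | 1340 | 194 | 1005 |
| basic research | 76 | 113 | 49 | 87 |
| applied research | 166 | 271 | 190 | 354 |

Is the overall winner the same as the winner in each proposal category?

Infrastructure: Panel A 354/1340 = 26.4%, the 2025 panel 194/1005 = 19.3% → Panel A
Basic research: Panel A 76/113 = 67.3%, the 2025 panel 49/87 = 56.3% → Panel A
Applied research: Panel A 166/271 = 61.3%, the 2025 panel 190/354 = 53.7% → Panel A
Overall: Panel A 596/1724 = 34.6%, the 2025 panel 433/1446 = 29.9% → Panel A
Panel A wins overall and in every proposal group — no reversal.

Yes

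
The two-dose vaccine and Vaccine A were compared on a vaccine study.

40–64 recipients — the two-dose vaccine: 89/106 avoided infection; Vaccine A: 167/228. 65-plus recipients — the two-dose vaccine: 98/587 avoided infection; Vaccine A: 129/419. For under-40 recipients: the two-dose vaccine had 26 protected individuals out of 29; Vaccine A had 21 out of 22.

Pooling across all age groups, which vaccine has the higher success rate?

Vaccine A

40–64: the two-dose vaccine 89/106 = 84.0%, Vaccine A 167/228 = 73.2% → the two-dose vaccine
65-plus: the two-dose vaccine 98/587 = 16.7%, Vaccine A 129/419 = 30.8% → Vaccine A
Under-40: the two-dose vaccine 26/29 = 89.7%, Vaccine A 21/22 = 95.5% → Vaccine A
Overall: the two-dose vaccine 213/722 = 29.5%, Vaccine A 317/669 = 47.4% → Vaccine A
(Neither sweeps every age group, but Vaccine A has the higher pooled rate.)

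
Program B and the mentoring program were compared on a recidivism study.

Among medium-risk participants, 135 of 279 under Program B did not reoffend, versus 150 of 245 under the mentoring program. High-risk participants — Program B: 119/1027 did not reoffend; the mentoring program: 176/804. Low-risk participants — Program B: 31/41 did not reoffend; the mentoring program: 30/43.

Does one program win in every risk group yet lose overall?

No

Medium-risk: Program B 135/279 = 48.4%, the mentoring program 150/245 = 61.2% → the mentoring program
High-risk: Program B 119/1027 = 11.6%, the mentoring program 176/804 = 21.9% → the mentoring program
Low-risk: Program B 31/41 = 75.6%, the mentoring program 30/43 = 69.8% → Program B
Overall: Program B 285/1347 = 21.2%, the mentoring program 356/1092 = 32.6% → the mentoring program
Neither sweeps: Program B wins 1 of 3 groups, the mentoring program wins 2. The mentoring program wins overall but not every group — no Simpson reversal.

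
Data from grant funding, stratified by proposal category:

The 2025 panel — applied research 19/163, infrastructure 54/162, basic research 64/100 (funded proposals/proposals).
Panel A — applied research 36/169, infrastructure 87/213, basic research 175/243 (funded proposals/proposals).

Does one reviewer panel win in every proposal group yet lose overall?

No

Applied research: the 2025 panel 19/163 = 11.7%, Panel A 36/169 = 21.3% → Panel A
Infrastructure: the 2025 panel 54/162 = 33.3%, Panel A 87/213 = 40.8% → Panel A
Basic research: the 2025 panel 64/100 = 64.0%, Panel A 175/243 = 72.0% → Panel A
Overall: the 2025 panel 137/425 = 32.2%, Panel A 298/625 = 47.7% → Panel A
Panel A wins overall and in every proposal group — no reversal.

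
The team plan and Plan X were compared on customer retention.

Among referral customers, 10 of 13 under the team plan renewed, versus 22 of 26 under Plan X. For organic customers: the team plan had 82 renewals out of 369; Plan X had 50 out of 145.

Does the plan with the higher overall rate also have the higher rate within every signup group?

Yes

Referral: the team plan 10/13 = 76.9%, Plan X 22/26 = 84.6% → Plan X
Organic: the team plan 82/369 = 22.2%, Plan X 50/145 = 34.5% → Plan X
Overall: the team plan 92/382 = 24.1%, Plan X 72/171 = 42.1% → Plan X
Plan X wins overall and in every signup group — no reversal.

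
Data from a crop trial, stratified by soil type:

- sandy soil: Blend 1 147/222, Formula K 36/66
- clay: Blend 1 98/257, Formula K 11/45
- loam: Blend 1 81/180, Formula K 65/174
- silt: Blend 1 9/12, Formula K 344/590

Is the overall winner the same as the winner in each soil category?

No

Sandy soil: Blend 1 147/222 = 66.2%, Formula K 36/66 = 54.5% → Blend 1
Clay: Blend 1 98/257 = 38.1%, Formula K 11/45 = 24.4% → Blend 1
Loam: Blend 1 81/180 = 45.0%, Formula K 65/174 = 37.4% → Blend 1
Silt: Blend 1 9/12 = 75.0%, Formula K 344/590 = 58.3% → Blend 1
Overall: Blend 1 335/671 = 49.9%, Formula K 456/875 = 52.1% → Formula K
Blend 1 wins each soil group but Formula K wins overall — the comparison reverses. Blend 1's plots skew toward clay, which has a lower base rate.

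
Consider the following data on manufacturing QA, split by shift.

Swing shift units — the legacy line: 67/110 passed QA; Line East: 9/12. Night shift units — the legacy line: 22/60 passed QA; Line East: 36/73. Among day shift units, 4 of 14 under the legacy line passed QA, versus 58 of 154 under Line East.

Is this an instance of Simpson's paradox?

Swing shift: the legacy line 67/110 = 60.9%, Line East 9/12 = 75.0% → Line East
Night shift: the legacy line 22/60 = 36.7%, Line East 36/73 = 49.3% → Line East
Day shift: the legacy line 4/14 = 28.6%, Line East 58/154 = 37.7% → Line East
Overall: the legacy line 93/184 = 50.5%, Line East 103/239 = 43.1% → the legacy line
Line East wins each shift group but the legacy line wins overall — the comparison reverses. Line East's units skew toward day shift, which has a lower base rate.

Yes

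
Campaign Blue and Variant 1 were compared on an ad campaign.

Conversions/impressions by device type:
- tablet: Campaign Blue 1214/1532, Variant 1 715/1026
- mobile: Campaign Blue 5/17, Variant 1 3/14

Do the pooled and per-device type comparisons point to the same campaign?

Yes

Tablet: Campaign Blue 1214/1532 = 79.2%, Variant 1 715/1026 = 69.7% → Campaign Blue
Mobile: Campaign Blue 5/17 = 29.4%, Variant 1 3/14 = 21.4% → Campaign Blue
Overall: Campaign Blue 1219/1549 = 78.7%, Variant 1 718/1040 = 69.0% → Campaign Blue
Campaign Blue wins overall and in every device group — no reversal.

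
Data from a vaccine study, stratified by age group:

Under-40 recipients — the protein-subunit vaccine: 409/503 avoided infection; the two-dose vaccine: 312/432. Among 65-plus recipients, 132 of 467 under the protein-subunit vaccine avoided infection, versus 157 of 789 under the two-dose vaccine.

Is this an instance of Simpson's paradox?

Under-40: the protein-subunit vaccine 409/503 = 81.3%, the two-dose vaccine 312/432 = 72.2% → the protein-subunit vaccine
65-plus: the protein-subunit vaccine 132/467 = 28.3%, the two-dose vaccine 157/789 = 19.9% → the protein-subunit vaccine
Overall: the protein-subunit vaccine 541/970 = 55.8%, the two-dose vaccine 469/1221 = 38.4% → the protein-subunit vaccine
The protein-subunit vaccine wins overall and in every age group — no reversal.

No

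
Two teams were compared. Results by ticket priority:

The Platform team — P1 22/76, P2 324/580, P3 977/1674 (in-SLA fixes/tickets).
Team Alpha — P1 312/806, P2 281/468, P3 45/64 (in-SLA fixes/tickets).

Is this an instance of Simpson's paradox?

P1: the Platform team 22/76 = 28.9%, Team Alpha 312/806 = 38.7% → Team Alpha
P2: the Platform team 324/580 = 55.9%, Team Alpha 281/468 = 60.0% → Team Alpha
P3: the Platform team 977/1674 = 58.4%, Team Alpha 45/64 = 70.3% → Team Alpha
Overall: the Platform team 1323/2330 = 56.8%, Team Alpha 638/1338 = 47.7% → the Platform team
Team Alpha wins each ticket group but the Platform team wins overall — the comparison reverses. Team Alpha's tickets skew toward P1, which has a lower base rate.

Yes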